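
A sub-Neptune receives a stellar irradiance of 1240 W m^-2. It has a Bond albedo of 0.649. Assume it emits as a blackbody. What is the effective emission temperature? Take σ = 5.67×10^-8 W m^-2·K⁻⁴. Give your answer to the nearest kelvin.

Absorbed flux (global mean): S(1−α)/4 = 1240·0.351/4 = 108.8 W m^-2.
In equilibrium σT⁴ equals this, so T = 209.3 K.

209 K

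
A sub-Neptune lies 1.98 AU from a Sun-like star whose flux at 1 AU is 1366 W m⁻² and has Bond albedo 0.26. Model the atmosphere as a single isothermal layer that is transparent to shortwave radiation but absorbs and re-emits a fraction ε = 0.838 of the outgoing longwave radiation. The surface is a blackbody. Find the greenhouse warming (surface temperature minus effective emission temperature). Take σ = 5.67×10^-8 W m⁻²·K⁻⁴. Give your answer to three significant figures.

By the inverse-square law, S = 1366/1.98² = 348.4 W m⁻².
The planet radiates to space at T_e = [S(1−α)/(4σ)]^(1/4) = 183.6 K.
For a single slab of emissivity ε, T_s⁴ = 2T_e⁴/(2−ε); thus T_s = 183.6·(1.721)^(1/4) = 210.3 K.
The atmosphere warms the surface by 26.70 K.

26.7 K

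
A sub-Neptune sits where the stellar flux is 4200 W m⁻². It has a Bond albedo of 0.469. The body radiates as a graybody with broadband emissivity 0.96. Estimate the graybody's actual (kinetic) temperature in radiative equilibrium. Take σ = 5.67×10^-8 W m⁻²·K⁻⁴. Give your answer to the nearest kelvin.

318 K

The planet absorbs (1−α)S over its disc πR² and re-emits over 4πR², so the mean absorbed flux is (1−0.469)·4200/4 = 557.6 W m⁻².
Equating to εσT⁴ with ε = 0.96: T = (557.6/0.96σ)^(1/4) = 318.1 K.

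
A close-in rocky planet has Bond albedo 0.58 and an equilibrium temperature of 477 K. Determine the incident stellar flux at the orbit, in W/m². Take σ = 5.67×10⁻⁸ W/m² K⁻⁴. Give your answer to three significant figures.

28000 W/m²

Invert the energy balance for S: S = 4σT⁴/(1−α).
The emitted flux is σT⁴ = 2935 W/m².
So S = 4×2935/(1−0.58) = 27960 W/m².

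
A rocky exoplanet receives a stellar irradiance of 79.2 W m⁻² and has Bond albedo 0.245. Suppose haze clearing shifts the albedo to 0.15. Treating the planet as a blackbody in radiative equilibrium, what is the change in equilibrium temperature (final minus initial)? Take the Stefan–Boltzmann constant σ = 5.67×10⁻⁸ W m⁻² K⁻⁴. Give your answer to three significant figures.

3.83 K

With α = 0.245, T₁ = 127.4 K.
After:  T₂ = [79.20·0.85/(4σ)]^(1/4) = 131.3 K.
Change: 131.3 − 127.4 = 3.832 K.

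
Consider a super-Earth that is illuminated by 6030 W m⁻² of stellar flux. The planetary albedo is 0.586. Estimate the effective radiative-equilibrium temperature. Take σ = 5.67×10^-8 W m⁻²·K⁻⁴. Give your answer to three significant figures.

324 K

Absorbed flux (global mean): S(1−α)/4 = 6030·0.414/4 = 624.1 W m⁻².
Balancing against σT⁴: T = (624.1/5.67×10⁻⁸)^(1/4) = 323.9 K.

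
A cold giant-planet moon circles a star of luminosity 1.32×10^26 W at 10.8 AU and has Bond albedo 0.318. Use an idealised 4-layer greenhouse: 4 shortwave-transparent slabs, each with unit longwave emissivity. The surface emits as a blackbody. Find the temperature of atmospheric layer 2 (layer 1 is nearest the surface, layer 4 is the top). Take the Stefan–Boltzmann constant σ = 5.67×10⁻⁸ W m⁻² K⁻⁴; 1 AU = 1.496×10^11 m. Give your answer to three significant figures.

Orbital distance: d = 10.8 AU = 1.616×10^12 m.
S = L/(4πd²) = 4.024 W m⁻².
OLR = S(1−α)/4 = 0.6861 W m⁻²; the top layer radiates at T_e = 58.98 K.
The net upward flux σT_e⁴ is constant between every pair of levels, so T_k⁴ = (N+1−k)T_e⁴.
T_2 = (3)^(1/4)·58.98 = 77.62 K.

77.6 K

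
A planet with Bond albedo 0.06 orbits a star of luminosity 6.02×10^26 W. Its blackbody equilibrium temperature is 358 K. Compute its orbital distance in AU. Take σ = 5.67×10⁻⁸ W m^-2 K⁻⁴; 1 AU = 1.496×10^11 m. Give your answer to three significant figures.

0.735 AU

The flux needed for this T is 4σT⁴/(1−0.06) = 3963 W m^-2.
From L = 4πd²S, d = √(6.02×10^26/(4π·3963)) = 1.099×10^11 m = 0.7349 AU.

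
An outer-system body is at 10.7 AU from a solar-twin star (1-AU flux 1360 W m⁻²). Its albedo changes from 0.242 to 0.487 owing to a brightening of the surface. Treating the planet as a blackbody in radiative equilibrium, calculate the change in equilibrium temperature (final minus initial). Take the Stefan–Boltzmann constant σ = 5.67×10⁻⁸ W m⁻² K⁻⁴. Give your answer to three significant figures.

-7.38 kelvin

Flux at the orbit: S = 1360/(10.7)² = 11.88 W m⁻².
Before: T₁ = [11.88·0.758/(4σ)]^(1/4) = 79.38 K.
Final:   T₂ = [S(1−0.487)/(4σ)]^(1/4) = 72.00 K.
ΔT = T₂ − T₁ = -7.381 K.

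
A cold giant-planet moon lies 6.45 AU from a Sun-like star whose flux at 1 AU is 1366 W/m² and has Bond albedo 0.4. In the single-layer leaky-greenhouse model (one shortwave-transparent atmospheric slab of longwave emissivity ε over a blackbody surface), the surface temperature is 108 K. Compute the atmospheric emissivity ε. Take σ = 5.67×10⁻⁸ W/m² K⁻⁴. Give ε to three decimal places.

Irradiance scales as 1/d², so S = 1366 W/m² × (1/6.45)² = 32.83 W/m².
First, T_e = [32.83·(1−0.4)/(4σ)]^(1/4) = 96.54 K.
Inverting T_s⁴ = 2T_e⁴/(2−ε): (T_e/T_s)⁴ = 0.6385, so ε = 2(1 − 0.6385) = 0.7230.

0.723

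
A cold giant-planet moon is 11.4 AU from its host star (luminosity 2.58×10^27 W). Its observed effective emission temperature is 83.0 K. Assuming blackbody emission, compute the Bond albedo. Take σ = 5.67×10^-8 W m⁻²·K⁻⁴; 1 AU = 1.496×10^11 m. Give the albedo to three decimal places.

Orbital distance: d = 11.4 AU = 1.705×10^12 m.
Flux at the orbit: S = L/(4πd²) = 2.58×10^27/(4π·(1.71×10^12)²) = 70.59 W m⁻².
From σT⁴ = S(1−α)/4 we invert for α: 1−α = 4σT⁴/S.
4σT⁴ = 4·5.67×10⁻⁸·(83.0)⁴ = 10.76 W m⁻².
1−α = 10.76/70.59 = 0.1525, so α = 0.8475.

0.848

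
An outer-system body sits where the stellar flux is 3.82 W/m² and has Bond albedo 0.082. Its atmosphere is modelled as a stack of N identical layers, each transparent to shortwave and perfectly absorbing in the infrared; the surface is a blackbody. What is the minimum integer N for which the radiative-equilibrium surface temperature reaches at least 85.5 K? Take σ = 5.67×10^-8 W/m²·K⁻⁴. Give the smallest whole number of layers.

The effective emission temperature is T_e = [S(1−α)/(4σ)]^¼ = 62.71 K.
T_s = (N+1)^(1/4)·T_e ≥ 85.5 K requires N+1 ≥ (T_s/T_e)⁴ = (85.5/62.71)⁴ = 3.456.
So N ≥ 2.456; the smallest integer is N = 3.

3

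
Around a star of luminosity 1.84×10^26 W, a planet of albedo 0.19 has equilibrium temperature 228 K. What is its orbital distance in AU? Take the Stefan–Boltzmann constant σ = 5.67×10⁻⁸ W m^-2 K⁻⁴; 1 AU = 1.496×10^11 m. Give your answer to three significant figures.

0.930 AU

The flux needed for this T is 4σT⁴/(1−0.19) = 756.7 W m^-2.
From L = 4πd²S, d = √(1.84×10^26/(4π·756.7)) = 1.391×10^11 m = 0.9299 AU.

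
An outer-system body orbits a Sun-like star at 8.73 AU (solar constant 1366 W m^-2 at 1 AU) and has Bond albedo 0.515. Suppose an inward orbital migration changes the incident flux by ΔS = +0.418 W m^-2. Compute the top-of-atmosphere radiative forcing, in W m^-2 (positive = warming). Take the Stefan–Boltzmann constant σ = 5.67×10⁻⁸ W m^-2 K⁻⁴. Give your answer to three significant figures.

0.0507 W m^-2

By the inverse-square law, S = 1366/8.73² = 17.92 W m^-2.
ΔF = Δ[S(1−α)]/4 = (1−0.515)·+0.418/4 = 0.05068 W m^-2.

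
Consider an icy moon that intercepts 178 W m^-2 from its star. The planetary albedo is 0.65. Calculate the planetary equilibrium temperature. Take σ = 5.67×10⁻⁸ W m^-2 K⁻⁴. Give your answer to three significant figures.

Averaging over the sphere, the absorbed flux is S(1−α)/4 = 15.57 W m^-2.
Balancing against σT⁴: T = (15.57/5.67×10⁻⁸)^(1/4) = 128.7 K.

129 K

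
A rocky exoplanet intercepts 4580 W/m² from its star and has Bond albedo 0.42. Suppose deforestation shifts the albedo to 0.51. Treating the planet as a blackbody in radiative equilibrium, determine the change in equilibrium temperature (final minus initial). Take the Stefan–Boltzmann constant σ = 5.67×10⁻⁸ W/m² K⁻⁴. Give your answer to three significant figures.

Initial: T₁ = [S(1−0.42)/(4σ)]^(1/4) = 329.0 K.
With α = 0.51, T₂ = 315.4 K.
Change: 315.4 − 329.0 = -13.58 K.

-13.6 kelvin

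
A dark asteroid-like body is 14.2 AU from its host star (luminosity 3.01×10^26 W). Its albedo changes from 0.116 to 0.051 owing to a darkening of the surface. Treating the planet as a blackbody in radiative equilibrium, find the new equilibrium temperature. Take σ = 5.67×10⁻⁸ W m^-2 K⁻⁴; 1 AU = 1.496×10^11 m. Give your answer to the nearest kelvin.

Orbital distance: d = 14.2 AU = 2.124×10^12 m.
Spreading L over a sphere of radius d: S = 3.01×10^26/(4π·2.12×10^12²) = 5.308 W m^-2.
New equilibrium: T₂ = [(1−0.051)·5.308/(4σ)]^(1/4) = 68.65 K.

69 kelvin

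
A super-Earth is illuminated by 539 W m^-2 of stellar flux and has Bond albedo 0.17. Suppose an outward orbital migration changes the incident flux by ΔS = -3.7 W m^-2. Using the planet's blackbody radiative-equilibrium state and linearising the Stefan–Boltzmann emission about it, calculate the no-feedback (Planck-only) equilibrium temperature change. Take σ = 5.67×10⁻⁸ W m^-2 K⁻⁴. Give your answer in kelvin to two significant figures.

The baseline emission temperature is T_e = 210.7 K.
ΔF = Δ[S(1−α)]/4 = (1−0.17)·-3.7/4 = -0.7678 W m^-2.
The Planck feedback parameter is 4σT_e³ = 2.123 W m^-2/K.
So ΔT₀ = -0.7678/2.123 = -0.362 K.

-0.36 kelvin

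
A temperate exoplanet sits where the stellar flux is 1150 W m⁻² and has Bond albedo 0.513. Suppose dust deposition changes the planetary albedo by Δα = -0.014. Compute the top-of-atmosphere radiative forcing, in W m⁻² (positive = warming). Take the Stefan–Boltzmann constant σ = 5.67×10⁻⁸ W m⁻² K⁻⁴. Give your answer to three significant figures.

4.03 W m⁻²

ΔF = −(S/4)Δα = −(1150/4)×(-0.014) = 4.025 W m⁻².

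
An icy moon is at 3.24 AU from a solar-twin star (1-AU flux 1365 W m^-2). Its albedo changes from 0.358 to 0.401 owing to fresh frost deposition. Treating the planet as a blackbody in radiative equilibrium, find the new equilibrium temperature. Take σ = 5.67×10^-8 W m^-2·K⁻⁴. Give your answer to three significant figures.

136 kelvin

By the inverse-square law, S = 1365/3.24² = 130.0 W m^-2.
New equilibrium: T₂ = [(1−0.401)·130.0/(4σ)]^(1/4) = 136.1 K.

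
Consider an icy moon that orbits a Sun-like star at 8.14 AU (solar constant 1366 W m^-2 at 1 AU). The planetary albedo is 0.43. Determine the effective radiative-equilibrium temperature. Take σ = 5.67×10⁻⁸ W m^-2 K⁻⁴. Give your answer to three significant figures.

84.8 K

Flux at the orbit: S = 1366/(8.14)² = 20.62 W m^-2.
Averaging over the sphere, the absorbed flux is S(1−α)/4 = 2.938 W m^-2.
In equilibrium σT⁴ equals this, so T = 84.84 K.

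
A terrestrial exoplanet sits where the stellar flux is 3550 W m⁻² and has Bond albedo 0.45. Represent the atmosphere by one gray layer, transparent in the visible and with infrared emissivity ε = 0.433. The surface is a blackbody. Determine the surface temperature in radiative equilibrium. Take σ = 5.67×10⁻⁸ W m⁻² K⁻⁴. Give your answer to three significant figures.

The planet radiates to space at T_e = [S(1−α)/(4σ)]^(1/4) = 304.6 K.
Surface balance with a leaky layer gives σT_s⁴ = σT_e⁴·2/(2−ε), so T_s = T_e·[2/(2−0.433)]^(1/4) = 323.8 K.

324 kelvin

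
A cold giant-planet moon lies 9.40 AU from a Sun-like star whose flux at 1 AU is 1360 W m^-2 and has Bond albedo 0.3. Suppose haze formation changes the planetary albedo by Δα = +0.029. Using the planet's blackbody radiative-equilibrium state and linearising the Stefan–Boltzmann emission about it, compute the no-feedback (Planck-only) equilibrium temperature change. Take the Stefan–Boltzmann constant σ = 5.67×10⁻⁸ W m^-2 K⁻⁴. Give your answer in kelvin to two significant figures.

-0.86 kelvin

Flux at the orbit: S = 1360/(9.40)² = 15.39 W m^-2.
The baseline emission temperature is T_e = 83.02 K.
ΔF = −(S/4)Δα = −(15.39/4)×(+0.029) = -0.1116 W m^-2.
The Planck feedback parameter is 4σT_e³ = 0.1298 W m^-2/K.
So ΔT₀ = -0.1116/0.1298 = -0.860 K.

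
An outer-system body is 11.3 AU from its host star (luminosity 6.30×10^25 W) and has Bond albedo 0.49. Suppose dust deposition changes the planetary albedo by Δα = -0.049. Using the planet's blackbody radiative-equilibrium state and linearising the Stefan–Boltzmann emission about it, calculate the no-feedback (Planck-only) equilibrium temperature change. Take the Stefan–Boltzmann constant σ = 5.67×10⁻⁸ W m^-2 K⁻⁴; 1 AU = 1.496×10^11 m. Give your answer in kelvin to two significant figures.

Orbital distance: d = 11.3 AU = 1.690×10^12 m.
Spreading L over a sphere of radius d: S = 6.30×10^25/(4π·1.69×10^12²) = 1.754 W m^-2.
The baseline emission temperature is T_e = 44.57 K.
TOA radiative forcing: ΔF = −S·Δα/4 = −1.754·(-0.049)/4 = 0.02149 W m^-2.
The Planck feedback parameter is 4σT_e³ = 0.02008 W m^-2/K.
ΔT₀ = ΔF/λ_P = 0.02149/0.02008 = 1.07 K.

1.1 K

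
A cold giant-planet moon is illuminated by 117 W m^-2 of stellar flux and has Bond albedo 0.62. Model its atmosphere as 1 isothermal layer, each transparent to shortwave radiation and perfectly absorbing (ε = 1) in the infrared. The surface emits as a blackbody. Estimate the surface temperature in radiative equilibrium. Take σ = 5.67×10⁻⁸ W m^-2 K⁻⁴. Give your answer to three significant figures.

Top-of-atmosphere balance: σT_e⁴ = S(1−α)/4 = 11.12 W m^-2 → T_e = 118.3 K.
With N = 1 opaque layers, T_s = (N+1)^(1/4)·T_e = 2^(1/4)·118.3 = 140.7 K.

141 K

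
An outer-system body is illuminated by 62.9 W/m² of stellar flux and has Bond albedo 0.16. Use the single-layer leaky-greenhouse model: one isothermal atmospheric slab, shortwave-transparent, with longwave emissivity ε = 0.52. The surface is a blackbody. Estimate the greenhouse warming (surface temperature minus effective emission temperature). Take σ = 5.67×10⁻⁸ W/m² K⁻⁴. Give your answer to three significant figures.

9.66 K

Effective emission temperature (TOA balance): σT_e⁴ = S(1−α)/4 = 13.21 W/m² → T_e = 123.5 K.
For a single slab of emissivity ε, T_s⁴ = 2T_e⁴/(2−ε); thus T_s = 123.5·(1.351)^(1/4) = 133.2 K.
The atmosphere warms the surface by 9.659 K.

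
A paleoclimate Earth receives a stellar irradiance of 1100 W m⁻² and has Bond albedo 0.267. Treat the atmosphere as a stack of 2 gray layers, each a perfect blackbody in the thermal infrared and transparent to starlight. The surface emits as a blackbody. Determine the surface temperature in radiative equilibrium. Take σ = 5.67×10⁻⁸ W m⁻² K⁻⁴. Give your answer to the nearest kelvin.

OLR = S(1−α)/4 = 201.6 W m⁻²; the top layer radiates at T_e = 244.2 K.
With N = 2 opaque layers, T_s = (N+1)^(1/4)·T_e = 3^(1/4)·244.2 = 321.4 K.

321 K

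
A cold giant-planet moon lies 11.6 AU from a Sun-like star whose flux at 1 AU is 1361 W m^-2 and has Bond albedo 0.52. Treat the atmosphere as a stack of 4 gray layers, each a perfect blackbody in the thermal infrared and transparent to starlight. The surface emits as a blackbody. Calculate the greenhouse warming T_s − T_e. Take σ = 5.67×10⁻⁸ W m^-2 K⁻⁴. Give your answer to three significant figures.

33.7 K

By the inverse-square law, S = 1361/11.6² = 10.11 W m^-2.
The effective emission temperature is T_e = [S(1−α)/(4σ)]^¼ = 68.02 K.
T_s = (N+1)^(1/4)·T_e = 101.7 K.
So the greenhouse effect raises the surface by 101.7 − 68.02 = 33.69 K.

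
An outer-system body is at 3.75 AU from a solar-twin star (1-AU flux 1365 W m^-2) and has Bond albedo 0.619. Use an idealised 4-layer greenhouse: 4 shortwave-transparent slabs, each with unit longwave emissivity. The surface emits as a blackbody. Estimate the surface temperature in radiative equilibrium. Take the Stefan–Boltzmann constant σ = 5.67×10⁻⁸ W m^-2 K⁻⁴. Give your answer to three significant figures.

169 K

Irradiance scales as 1/d², so S = 1365 W m^-2 × (1/3.75)² = 97.07 W m^-2.
OLR = S(1−α)/4 = 9.246 W m^-2; the top layer radiates at T_e = 113.0 K.
For an N-layer opaque stack, T_s⁴ = (N+1)T_e⁴, hence T_s = (5)^(1/4)×113.0 K = 169.0 K.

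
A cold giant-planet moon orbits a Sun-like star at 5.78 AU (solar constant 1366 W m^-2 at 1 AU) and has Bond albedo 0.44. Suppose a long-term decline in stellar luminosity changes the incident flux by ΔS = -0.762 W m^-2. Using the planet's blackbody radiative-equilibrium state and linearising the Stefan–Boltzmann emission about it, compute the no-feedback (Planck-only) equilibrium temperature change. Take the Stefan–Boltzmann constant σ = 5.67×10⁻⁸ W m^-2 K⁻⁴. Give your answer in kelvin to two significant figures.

-0.47 K

Flux at the orbit: S = 1366/(5.78)² = 40.89 W m^-2.
Reference equilibrium: T_e = [S(1−α)/(4σ)]^(1/4) = 100.2 K.
ΔF = Δ[S(1−α)]/4 = (1−0.44)·-0.762/4 = -0.1067 W m^-2.
The Planck feedback parameter is 4σT_e³ = 0.2284 W m^-2/K.
So ΔT₀ = -0.1067/0.2284 = -0.467 K.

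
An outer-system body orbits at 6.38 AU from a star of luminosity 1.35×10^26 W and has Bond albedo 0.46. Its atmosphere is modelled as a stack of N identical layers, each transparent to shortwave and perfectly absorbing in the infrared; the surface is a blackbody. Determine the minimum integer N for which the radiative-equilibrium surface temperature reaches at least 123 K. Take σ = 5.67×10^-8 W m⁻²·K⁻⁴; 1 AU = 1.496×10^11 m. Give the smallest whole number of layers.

8

Orbital distance: d = 6.38 AU = 9.544×10^11 m.
S = L/(4πd²) = 11.79 W m⁻².
The effective emission temperature is T_e = [S(1−α)/(4σ)]^¼ = 72.79 K.
Need (N+1)T_e⁴ ≥ T_s⁴, i.e. N+1 ≥ (123/72.79)⁴ = 8.152.
The minimum whole number is N = 8.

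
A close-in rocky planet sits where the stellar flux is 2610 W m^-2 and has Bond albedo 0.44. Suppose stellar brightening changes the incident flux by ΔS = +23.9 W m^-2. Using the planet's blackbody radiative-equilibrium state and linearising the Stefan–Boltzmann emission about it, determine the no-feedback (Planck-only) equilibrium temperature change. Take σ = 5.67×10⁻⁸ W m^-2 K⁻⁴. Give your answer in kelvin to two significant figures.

0.65 kelvin

Unperturbed T_e = [2610·(1−0.44)/(4σ)]^¼ = 283.3 K.
ΔF = Δ[S(1−α)]/4 = (1−0.44)·+23.9/4 = 3.346 W m^-2.
Planck response: λ_P = 4σT_e³ = 4·5.67×10⁻⁸·(283.3)³ = 5.159 W m^-2/K.
ΔT₀ = ΔF/λ_P = 3.346/5.159 = 0.649 K.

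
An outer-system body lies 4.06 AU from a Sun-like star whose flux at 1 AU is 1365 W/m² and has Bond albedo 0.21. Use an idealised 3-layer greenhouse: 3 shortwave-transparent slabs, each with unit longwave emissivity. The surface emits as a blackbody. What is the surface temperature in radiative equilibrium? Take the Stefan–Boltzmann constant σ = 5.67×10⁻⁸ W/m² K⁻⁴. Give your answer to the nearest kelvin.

By the inverse-square law, S = 1365/4.06² = 82.81 W/m².
The effective emission temperature is T_e = [S(1−α)/(4σ)]^¼ = 130.3 K.
With N = 3 opaque layers, T_s = (N+1)^(1/4)·T_e = 4^(1/4)·130.3 = 184.3 K.

184 K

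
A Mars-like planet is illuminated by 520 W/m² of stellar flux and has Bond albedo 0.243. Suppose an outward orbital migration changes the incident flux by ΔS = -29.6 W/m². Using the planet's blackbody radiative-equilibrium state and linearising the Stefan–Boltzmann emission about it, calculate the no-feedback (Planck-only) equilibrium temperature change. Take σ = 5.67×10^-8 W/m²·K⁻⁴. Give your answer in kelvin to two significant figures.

Reference equilibrium: T_e = [S(1−α)/(4σ)]^(1/4) = 204.1 K.
Only a fraction (1−α) is absorbed and it's spread over 4πR², so ΔF = (1−α)ΔS/4 = -5.602 W/m².
The Planck feedback parameter is 4σT_e³ = 1.929 W/m²/K.
ΔT₀ = ΔF/λ_P = -5.602/1.929 = -2.90 K.

-2.9 K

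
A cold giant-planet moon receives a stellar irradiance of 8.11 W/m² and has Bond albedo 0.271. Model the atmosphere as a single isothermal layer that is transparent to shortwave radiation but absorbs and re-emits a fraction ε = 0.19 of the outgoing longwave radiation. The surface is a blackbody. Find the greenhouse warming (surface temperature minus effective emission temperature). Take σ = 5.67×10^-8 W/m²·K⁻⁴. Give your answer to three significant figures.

1.81 K

Effective emission temperature (TOA balance): σT_e⁴ = S(1−α)/4 = 1.478 W/m² → T_e = 71.45 K.
Surface balance with a leaky layer gives σT_s⁴ = σT_e⁴·2/(2−ε), so T_s = T_e·[2/(2−0.19)]^(1/4) = 73.26 K.
The atmosphere warms the surface by 1.806 K.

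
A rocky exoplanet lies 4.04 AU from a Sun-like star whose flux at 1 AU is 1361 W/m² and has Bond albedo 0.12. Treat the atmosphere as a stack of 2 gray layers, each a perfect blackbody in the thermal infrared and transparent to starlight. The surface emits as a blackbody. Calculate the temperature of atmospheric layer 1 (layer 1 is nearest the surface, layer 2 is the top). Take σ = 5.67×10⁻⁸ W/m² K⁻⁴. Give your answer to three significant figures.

By the inverse-square law, S = 1361/4.04² = 83.39 W/m².
Top-of-atmosphere balance: σT_e⁴ = S(1−α)/4 = 18.35 W/m² → T_e = 134.1 K.
The net upward flux σT_e⁴ is constant between every pair of levels, so T_k⁴ = (N+1−k)T_e⁴.
With k = 1: T_1 = (2+1−1)^¼·134.1 K = 159.5 K.

159 kelvin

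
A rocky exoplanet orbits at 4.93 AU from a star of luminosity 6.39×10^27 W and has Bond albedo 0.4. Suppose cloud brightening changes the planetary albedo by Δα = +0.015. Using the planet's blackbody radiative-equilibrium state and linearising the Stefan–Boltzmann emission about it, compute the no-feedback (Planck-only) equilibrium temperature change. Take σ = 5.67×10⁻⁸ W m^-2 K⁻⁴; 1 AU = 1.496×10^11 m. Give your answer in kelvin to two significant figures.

d = 4.93 × 1.496×10^11 m = 7.375×10^11 m.
S = L/(4πd²) = 934.8 W m^-2.
The baseline emission temperature is T_e = 223.0 K.
ΔF = −(S/4)Δα = −(934.8/4)×(+0.015) = -3.506 W m^-2.
The Planck feedback parameter is 4σT_e³ = 2.515 W m^-2/K.
Hence the no-feedback warming is ΔF/(4σT_e³) = -1.39 K.

-1.4 K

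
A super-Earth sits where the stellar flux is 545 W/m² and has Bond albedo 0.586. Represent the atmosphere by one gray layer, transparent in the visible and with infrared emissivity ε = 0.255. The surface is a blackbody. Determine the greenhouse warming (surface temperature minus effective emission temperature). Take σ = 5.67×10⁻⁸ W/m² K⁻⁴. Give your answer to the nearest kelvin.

Effective emission temperature (TOA balance): σT_e⁴ = S(1−α)/4 = 56.41 W/m² → T_e = 177.6 K.
Surface balance with a leaky layer gives σT_s⁴ = σT_e⁴·2/(2−ε), so T_s = T_e·[2/(2−0.255)]^(1/4) = 183.8 K.
The atmosphere warms the surface by 6.160 K.

6 kelvin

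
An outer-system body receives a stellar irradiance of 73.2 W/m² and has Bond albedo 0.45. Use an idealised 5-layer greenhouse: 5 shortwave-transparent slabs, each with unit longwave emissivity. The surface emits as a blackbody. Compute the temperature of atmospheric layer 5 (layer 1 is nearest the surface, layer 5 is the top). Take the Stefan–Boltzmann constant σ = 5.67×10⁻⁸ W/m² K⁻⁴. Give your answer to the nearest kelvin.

115 kelvin

Top-of-atmosphere balance: σT_e⁴ = S(1−α)/4 = 10.07 W/m² → T_e = 115.4 K.
In the N-layer model, layer k (counted from the surface) has T_k = (N+1−k)^(1/4)·T_e.
T_5 = (1)^(1/4)·115.4 = 115.4 K.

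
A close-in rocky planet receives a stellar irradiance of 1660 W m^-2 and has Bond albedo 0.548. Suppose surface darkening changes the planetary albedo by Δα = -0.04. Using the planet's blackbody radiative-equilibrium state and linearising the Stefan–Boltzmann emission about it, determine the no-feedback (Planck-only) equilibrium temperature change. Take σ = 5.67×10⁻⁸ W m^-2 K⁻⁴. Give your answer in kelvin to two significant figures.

Reference equilibrium: T_e = [S(1−α)/(4σ)]^(1/4) = 239.8 K.
ΔF = −(S/4)Δα = −(1660/4)×(-0.04) = 16.60 W m^-2.
Planck response: λ_P = 4σT_e³ = 4·5.67×10⁻⁸·(239.8)³ = 3.129 W m^-2/K.
So ΔT₀ = 16.60/3.129 = 5.31 K.

5.3 kelvin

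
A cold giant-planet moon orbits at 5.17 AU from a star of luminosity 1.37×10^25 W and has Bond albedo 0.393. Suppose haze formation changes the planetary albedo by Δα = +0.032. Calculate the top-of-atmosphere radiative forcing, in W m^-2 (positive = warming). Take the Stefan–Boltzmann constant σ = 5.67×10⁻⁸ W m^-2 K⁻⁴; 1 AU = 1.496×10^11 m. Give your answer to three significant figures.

-0.0146 W m^-2

d = 5.17 × 1.496×10^11 m = 7.734×10^11 m.
Spreading L over a sphere of radius d: S = 1.37×10^25/(4π·7.73×10^11²) = 1.822 W m^-2.
ΔF = −(S/4)Δα = −(1.822/4)×(+0.032) = -0.01458 W m^-2.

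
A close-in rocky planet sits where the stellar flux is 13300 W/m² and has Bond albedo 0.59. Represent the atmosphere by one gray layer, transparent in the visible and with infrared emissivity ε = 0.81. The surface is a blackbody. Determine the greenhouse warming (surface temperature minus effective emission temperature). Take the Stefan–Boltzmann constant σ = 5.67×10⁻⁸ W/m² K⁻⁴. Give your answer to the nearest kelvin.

The planet radiates to space at T_e = [S(1−α)/(4σ)]^(1/4) = 393.8 K.
The surface balance (absorbed SW + ε·downward IR = σT_s⁴) with T_a⁴ = T_s⁴/2 reduces to T_s = T_e·[2/(2−ε)]^¼ = 448.4 K.
The atmosphere warms the surface by 54.58 K.

55 K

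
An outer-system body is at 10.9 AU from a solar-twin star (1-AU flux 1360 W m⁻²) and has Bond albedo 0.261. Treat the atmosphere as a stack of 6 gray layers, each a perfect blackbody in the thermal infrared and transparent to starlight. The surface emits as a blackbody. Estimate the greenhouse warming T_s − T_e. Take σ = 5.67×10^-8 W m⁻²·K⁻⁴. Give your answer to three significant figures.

49.0 K

Flux at the orbit: S = 1360/(10.9)² = 11.45 W m⁻².
Top-of-atmosphere balance: σT_e⁴ = S(1−α)/4 = 2.115 W m⁻² → T_e = 78.15 K.
Surface: T_s = (7)^¼·T_e = 127.1 K.
Warming: T_s − T_e = 48.97 K.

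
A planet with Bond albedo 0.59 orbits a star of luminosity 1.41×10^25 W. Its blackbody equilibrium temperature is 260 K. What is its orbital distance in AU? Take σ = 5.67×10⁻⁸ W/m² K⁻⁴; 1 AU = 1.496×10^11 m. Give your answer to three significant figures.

The flux needed for this T is 4σT⁴/(1−0.59) = 2528 W/m².
From L = 4πd²S, d = √(1.41×10^25/(4π·2528)) = 2.107×10^10 m = 0.1408 AU.

0.141 AU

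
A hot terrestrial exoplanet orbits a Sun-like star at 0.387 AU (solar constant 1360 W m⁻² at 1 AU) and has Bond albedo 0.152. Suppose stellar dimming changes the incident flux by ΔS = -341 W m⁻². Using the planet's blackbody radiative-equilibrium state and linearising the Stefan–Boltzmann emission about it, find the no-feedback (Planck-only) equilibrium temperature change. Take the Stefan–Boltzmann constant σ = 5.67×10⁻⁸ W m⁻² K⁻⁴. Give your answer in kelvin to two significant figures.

By the inverse-square law, S = 1360/0.387² = 9081 W m⁻².
Reference equilibrium: T_e = [S(1−α)/(4σ)]^(1/4) = 429.3 K.
ΔF = Δ[S(1−α)]/4 = (1−0.152)·-341/4 = -72.29 W m⁻².
Planck response: λ_P = 4σT_e³ = 4·5.67×10⁻⁸·(429.3)³ = 17.94 W m⁻²/K.
ΔT₀ = ΔF/λ_P = -72.29/17.94 = -4.03 K.

-4.0 K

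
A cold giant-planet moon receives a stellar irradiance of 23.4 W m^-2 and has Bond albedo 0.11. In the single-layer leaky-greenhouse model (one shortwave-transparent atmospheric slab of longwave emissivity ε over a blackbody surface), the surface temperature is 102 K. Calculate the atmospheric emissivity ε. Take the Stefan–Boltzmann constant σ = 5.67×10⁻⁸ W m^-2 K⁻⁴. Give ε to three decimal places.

0.303

First, T_e = [23.40·(1−0.11)/(4σ)]^(1/4) = 97.89 K.
Inverting T_s⁴ = 2T_e⁴/(2−ε): (T_e/T_s)⁴ = 0.8483, so ε = 2(1 − 0.8483) = 0.3034.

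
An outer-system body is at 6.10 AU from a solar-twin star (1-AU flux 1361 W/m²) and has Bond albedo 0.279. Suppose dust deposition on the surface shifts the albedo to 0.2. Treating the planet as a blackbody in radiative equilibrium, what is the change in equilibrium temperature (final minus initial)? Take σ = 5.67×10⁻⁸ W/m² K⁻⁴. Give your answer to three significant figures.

2.73 K

By the inverse-square law, S = 1361/6.10² = 36.58 W/m².
Initial: T₁ = [S(1−0.279)/(4σ)]^(1/4) = 103.8 K.
Final:   T₂ = [S(1−0.2)/(4σ)]^(1/4) = 106.6 K.
Change: 106.6 − 103.8 = 2.735 K.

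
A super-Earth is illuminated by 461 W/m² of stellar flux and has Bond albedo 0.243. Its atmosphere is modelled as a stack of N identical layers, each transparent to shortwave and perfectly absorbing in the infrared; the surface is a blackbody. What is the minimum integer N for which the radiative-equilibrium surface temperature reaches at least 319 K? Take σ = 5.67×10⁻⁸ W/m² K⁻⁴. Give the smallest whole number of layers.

Top-of-atmosphere balance: σT_e⁴ = S(1−α)/4 = 87.24 W/m² → T_e = 198.1 K.
T_s = (N+1)^(1/4)·T_e ≥ 319 K requires N+1 ≥ (T_s/T_e)⁴ = (319/198.1)⁴ = 6.730.
The minimum whole number is N = 6.

6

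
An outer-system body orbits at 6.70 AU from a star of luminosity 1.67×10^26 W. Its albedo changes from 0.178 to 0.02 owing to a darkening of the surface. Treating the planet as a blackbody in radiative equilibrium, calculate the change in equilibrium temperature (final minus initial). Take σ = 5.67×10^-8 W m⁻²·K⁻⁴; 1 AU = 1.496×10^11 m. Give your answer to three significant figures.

d = 6.70 × 1.496×10^11 m = 1.002×10^12 m.
Spreading L over a sphere of radius d: S = 1.67×10^26/(4π·1.00×10^12²) = 13.23 W m⁻².
With α = 0.178, T₁ = 83.21 K.
With α = 0.02, T₂ = 86.95 K.
ΔT = T₂ − T₁ = 3.739 K.

3.74 kelvin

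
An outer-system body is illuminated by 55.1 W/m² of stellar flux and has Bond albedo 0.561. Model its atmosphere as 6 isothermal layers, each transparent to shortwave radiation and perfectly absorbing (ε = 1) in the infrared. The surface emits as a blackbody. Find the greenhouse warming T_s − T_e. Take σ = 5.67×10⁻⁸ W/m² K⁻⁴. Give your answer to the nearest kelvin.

The effective emission temperature is T_e = [S(1−α)/(4σ)]^¼ = 101.6 K.
T_s = (N+1)^(1/4)·T_e = 165.3 K.
Warming: T_s − T_e = 63.67 K.

64 kelvin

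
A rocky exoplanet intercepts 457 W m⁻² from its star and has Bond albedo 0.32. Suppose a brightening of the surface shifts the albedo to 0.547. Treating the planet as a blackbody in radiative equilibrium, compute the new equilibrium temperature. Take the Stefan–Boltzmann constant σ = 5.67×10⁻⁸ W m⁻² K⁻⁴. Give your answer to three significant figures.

174 K

New equilibrium: T₂ = [(1−0.547)·457.0/(4σ)]^(1/4) = 173.8 K.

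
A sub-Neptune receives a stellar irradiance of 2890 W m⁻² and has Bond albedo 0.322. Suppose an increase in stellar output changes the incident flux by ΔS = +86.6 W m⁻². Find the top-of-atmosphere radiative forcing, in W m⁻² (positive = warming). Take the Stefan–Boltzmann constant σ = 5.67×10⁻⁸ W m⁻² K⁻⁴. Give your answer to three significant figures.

14.7 W m⁻²

Only a fraction (1−α) is absorbed and it's spread over 4πR², so ΔF = (1−α)ΔS/4 = 14.68 W m⁻².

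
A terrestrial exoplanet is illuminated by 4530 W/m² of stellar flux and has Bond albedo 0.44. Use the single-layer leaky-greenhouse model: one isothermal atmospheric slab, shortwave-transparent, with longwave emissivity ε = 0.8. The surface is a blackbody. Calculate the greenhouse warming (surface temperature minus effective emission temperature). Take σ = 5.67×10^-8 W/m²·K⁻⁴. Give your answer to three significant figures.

44.3 K

Effective emission temperature (TOA balance): σT_e⁴ = S(1−α)/4 = 634.2 W/m² → T_e = 325.2 K.
For a single slab of emissivity ε, T_s⁴ = 2T_e⁴/(2−ε); thus T_s = 325.2·(1.667)^(1/4) = 369.5 K.
The atmosphere warms the surface by 44.30 K.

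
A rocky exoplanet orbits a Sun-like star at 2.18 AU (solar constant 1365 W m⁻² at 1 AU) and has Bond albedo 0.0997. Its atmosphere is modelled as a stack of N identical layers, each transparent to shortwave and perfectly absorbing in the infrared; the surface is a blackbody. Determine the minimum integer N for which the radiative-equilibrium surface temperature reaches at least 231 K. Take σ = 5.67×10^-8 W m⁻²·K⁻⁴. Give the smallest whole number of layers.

Irradiance scales as 1/d², so S = 1365 W m⁻² × (1/2.18)² = 287.2 W m⁻².
The effective emission temperature is T_e = [S(1−α)/(4σ)]^¼ = 183.8 K.
Need (N+1)T_e⁴ ≥ T_s⁴, i.e. N+1 ≥ (231/183.8)⁴ = 2.497.
So N ≥ 1.497; the smallest integer is N = 2.

2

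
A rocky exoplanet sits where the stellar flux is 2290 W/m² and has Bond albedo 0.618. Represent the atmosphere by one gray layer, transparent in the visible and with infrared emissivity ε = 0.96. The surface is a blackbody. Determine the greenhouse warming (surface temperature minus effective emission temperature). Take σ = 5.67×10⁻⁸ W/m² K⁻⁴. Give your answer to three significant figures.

Effective emission temperature (TOA balance): σT_e⁴ = S(1−α)/4 = 218.7 W/m² → T_e = 249.2 K.
For a single slab of emissivity ε, T_s⁴ = 2T_e⁴/(2−ε); thus T_s = 249.2·(1.923)^(1/4) = 293.5 K.
Greenhouse warming: T_s − T_e = 44.26 K.

44.3 K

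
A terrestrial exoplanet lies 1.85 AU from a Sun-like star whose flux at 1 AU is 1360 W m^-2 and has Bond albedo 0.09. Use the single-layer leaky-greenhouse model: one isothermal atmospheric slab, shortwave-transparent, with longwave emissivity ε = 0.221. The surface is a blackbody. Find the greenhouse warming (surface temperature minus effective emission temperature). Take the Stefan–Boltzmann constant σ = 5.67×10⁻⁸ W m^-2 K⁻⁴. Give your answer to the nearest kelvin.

6 K

Irradiance scales as 1/d², so S = 1360 W m^-2 × (1/1.85)² = 397.4 W m^-2.
At the top of the atmosphere, σT_e⁴ = S(1−α)/4 = 90.40 W m^-2, giving T_e = 199.8 K.
For a single slab of emissivity ε, T_s⁴ = 2T_e⁴/(2−ε); thus T_s = 199.8·(1.124)^(1/4) = 205.8 K.
T_s − T_e = 205.8 − 199.8 = 5.936 K.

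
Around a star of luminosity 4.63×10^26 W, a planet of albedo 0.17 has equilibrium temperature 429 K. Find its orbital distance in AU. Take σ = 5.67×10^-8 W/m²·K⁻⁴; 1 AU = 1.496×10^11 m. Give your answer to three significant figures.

0.422 AU

Required flux: S = 4σT⁴/(1−α) = 9255 W/m².
S = L/(4πd²) → d = √(L/4πS) = √(4.63×10^26/(4π·9255)) = 6.309×10^10 m = 0.4218 AU.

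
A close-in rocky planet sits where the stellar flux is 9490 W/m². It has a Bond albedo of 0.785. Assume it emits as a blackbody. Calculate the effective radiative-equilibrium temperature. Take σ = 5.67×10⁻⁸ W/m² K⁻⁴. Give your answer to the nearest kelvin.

308 kelvin

Absorbed flux (global mean): S(1−α)/4 = 9490·0.215/4 = 510.1 W/m².
Set σT⁴ = 510.1 → T = (510.1/σ)^(1/4) = 308.0 K.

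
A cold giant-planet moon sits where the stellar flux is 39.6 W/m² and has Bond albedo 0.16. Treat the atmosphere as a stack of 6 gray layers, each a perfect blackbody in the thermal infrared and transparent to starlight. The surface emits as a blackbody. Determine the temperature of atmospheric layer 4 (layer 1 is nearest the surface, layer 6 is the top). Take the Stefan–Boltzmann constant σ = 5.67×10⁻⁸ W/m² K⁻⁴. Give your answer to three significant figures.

145 kelvin

OLR = S(1−α)/4 = 8.316 W/m²; the top layer radiates at T_e = 110.0 K.
In the N-layer model, layer k (counted from the surface) has T_k = (N+1−k)^(1/4)·T_e.
T_4 = (3)^(1/4)·110.0 = 144.8 K.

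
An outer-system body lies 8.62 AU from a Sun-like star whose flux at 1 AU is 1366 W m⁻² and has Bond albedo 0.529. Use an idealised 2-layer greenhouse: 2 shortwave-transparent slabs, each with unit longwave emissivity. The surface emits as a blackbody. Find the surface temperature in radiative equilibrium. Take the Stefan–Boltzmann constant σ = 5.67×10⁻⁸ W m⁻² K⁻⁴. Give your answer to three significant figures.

Irradiance scales as 1/d², so S = 1366 W m⁻² × (1/8.62)² = 18.38 W m⁻².
OLR = S(1−α)/4 = 2.165 W m⁻²; the top layer radiates at T_e = 78.61 K.
Layer-by-layer balance gives σT_s⁴ = (N+1)σT_e⁴, so T_s = 3^¼·78.61 = 103.5 K.

103 kelvin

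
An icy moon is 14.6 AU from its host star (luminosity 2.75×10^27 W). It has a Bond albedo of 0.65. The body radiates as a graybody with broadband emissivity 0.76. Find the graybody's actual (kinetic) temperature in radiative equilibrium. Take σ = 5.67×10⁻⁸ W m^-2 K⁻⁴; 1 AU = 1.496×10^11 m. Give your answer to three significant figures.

98.2 K

Orbital distance: d = 14.6 AU = 2.184×10^12 m.
S = L/(4πd²) = 45.87 W m^-2.
The planet absorbs (1−α)S over its disc πR² and re-emits over 4πR², so the mean absorbed flux is (1−0.65)·45.87/4 = 4.014 W m^-2.
Radiative balance εσT⁴ = 4.014 gives T = [4.014/(0.76·σ)]^(1/4) = 98.24 K.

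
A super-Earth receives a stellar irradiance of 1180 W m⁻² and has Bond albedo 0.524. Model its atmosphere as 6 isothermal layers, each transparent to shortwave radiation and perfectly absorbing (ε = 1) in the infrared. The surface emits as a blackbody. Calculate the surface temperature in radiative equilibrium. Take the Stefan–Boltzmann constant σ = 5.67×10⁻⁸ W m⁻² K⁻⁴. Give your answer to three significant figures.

363 kelvin

OLR = S(1−α)/4 = 140.4 W m⁻²; the top layer radiates at T_e = 223.1 K.
With N = 6 opaque layers, T_s = (N+1)^(1/4)·T_e = 7^(1/4)·223.1 = 362.9 K.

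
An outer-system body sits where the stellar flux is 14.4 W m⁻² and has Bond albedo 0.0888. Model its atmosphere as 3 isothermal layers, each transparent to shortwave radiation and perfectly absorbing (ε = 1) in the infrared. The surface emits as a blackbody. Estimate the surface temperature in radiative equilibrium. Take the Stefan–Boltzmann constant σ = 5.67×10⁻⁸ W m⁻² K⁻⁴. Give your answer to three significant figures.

123 K

OLR = S(1−α)/4 = 3.280 W m⁻²; the top layer radiates at T_e = 87.21 K.
For an N-layer opaque stack, T_s⁴ = (N+1)T_e⁴, hence T_s = (4)^(1/4)×87.21 K = 123.3 K.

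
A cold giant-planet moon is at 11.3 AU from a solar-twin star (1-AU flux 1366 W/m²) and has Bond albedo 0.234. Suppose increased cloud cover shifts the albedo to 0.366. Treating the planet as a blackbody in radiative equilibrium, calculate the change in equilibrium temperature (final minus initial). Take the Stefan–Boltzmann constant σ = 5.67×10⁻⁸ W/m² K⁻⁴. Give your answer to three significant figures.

-3.58 K

Irradiance scales as 1/d², so S = 1366 W/m² × (1/11.3)² = 10.70 W/m².
With α = 0.234, T₁ = 77.53 K.
After:  T₂ = [10.70·0.634/(4σ)]^(1/4) = 73.95 K.
ΔT = T₂ − T₁ = -3.581 K.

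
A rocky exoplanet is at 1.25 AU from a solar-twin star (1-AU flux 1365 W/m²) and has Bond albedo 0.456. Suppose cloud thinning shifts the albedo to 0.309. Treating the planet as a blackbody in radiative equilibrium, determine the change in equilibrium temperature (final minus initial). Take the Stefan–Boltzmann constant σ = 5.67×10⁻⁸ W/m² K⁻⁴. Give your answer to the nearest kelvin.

Flux at the orbit: S = 1365/(1.25)² = 873.6 W/m².
Before: T₁ = [873.6·0.544/(4σ)]^(1/4) = 214.0 K.
Final:   T₂ = [S(1−0.309)/(4σ)]^(1/4) = 227.1 K.
Change: 227.1 − 214.0 = 13.18 K.

13 K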